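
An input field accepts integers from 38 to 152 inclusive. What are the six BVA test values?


Range: [38, 152]
Boundaries: just below min, min, min+1, max-1, max, just above max
Values: [37, 38, 39, 151, 152, 153]

[37, 38, 39, 151, 152, 153]


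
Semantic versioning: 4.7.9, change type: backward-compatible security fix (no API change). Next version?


Current: 4.7.9
Change category: 'backward-compatible security fix (no API change)' → patch bump
SemVer rule: patch bump → increment PATCH (MAJOR and MINOR unchanged)
New: 4.7.10

4.7.10


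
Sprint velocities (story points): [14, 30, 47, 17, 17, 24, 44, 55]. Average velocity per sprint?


Formula: Avg velocity = Total points / Number of sprints
Points: [14, 30, 47, 17, 17, 24, 44, 55]
Sum = 14 + 30 + 47 + 17 + 17 + 24 + 44 + 55 = 248
Avg velocity = 248 / 8 = 31.0 points/sprint

31.0 points/sprint


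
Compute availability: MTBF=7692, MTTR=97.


Availability = MTBF / (MTBF + MTTR)
Availability = 7692 / (7692 + 97)
Availability = 7692 / 7789
Availability = 98.7547%

98.7547%


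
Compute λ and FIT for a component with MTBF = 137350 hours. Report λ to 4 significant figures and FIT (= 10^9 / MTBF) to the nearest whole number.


Formula: λ = 1 / MTBF; FIT = λ × 1e9 = 1e9 / MTBF
λ = 1 / 137350 ≈ 7.281e-06 failures/hour
FIT = 1e9 / 137350 ≈ 7281 failures per 1e9 hours (nearest whole number)

λ = 7.281e-06 /h, FIT = 7281


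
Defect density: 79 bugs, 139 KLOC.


Defect density = defects / KLOC
Defect density = 79 / 139
Defect density = 0.568 defects/KLOC

0.568 defects/KLOC


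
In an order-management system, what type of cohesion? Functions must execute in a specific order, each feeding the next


Reasoning: Output of one is input to next
Type: Sequential cohesion

Sequential cohesion


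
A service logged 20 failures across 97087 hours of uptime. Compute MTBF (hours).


Formula: MTBF = Total operating time / Number of failures
MTBF = 97087 / 20
MTBF = 4854.35 hours

4854.35 hours


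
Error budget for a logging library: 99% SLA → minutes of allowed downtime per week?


Formula: allowed downtime = period * (100 - SLA) / 100
Period (week) = 10080 minutes
Unavailability fraction = (100 - 99.0) / 100
Allowed downtime = 10080 * (100 - 99.0) / 100
Allowed downtime = 100.8 minutes

100.8 minutes


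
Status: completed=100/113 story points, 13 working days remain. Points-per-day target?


Formula: Required rate = Remaining points / Days left
Remaining = 113 - 100 = 13 points
Required rate = 13 / 13 = 1.0 points/day

1.0 points/day


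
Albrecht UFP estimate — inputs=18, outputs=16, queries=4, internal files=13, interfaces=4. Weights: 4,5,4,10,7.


UFP = EI*4 + EO*5 + EQ*4 + ILF*10 + EIF*7
UFP = 18*4 + 16*5 + 4*4 + 13*10 + 4*7
UFP = 72 + 80 + 16 + 130 + 28
UFP = 326

326


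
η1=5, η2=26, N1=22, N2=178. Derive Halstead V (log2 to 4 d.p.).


Formula: V = N * log2(η), where N = N1 + N2 and η = η1 + η2
η = 5 + 26 = 31
N = 22 + 178 = 200
log2(31) ≈ 4.9542
V = 200 * 4.9542 = 990.84

990.84


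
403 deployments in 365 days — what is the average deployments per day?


Formula: deployments per day = releases / days
= 403 / 365
= 1.104 deploys/day
(equivalently, 7.73 deploys/week)

1.104 deploys/day


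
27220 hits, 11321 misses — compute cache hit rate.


Formula: hit rate = hits / (hits + misses) * 100
hit rate = 27220 / (27220 + 11321) * 100
hit rate = 27220 / 38541 * 100
hit rate = 70.63%

70.63%


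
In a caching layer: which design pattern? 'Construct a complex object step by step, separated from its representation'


This matches the Builder pattern

Builder


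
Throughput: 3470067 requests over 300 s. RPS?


Formula: throughput = requests / seconds
throughput = 3470067 / 300
throughput = 11566.89 requests/second

11566.89 requests/second


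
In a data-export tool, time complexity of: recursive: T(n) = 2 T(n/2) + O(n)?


Reasoning: master theorem case 2 (merge-sort recurrence)
Complexity: O(n log n)

O(n log n)


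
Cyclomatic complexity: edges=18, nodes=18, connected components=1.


Formula: V(G) = E - N + 2P
V(G) = 18 - 18 + 2*1
V(G) = 0 + 2
V(G) = 2

2


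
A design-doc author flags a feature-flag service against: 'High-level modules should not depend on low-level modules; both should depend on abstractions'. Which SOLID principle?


This describes the Dependency Inversion Principle (DIP)

Dependency Inversion Principle (DIP)


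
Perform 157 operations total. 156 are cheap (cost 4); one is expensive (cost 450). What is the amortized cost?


Formula: Amortized cost = Total cost / Operations
Total cost = (156 * 4) + (1 * 450)
Total cost = 624 + 450 = 1074
Amortized = 1074 / 157 = 6.8408

6.8408


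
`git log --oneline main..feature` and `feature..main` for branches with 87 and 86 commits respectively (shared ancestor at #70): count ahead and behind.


Common ancestor: commit #70
feature commits after divergence: 87 - 70 = 17
main commits after divergence: 86 - 70 = 16
feature is 17 commits ahead of main
main is 16 commits ahead of feature

feature ahead: 17, main ahead: 16


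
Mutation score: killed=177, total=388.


Mutation score = killed / total * 100
Mutation score = 177 / 388 * 100
Mutation score = 45.62%

45.62%


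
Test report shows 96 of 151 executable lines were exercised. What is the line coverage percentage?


Coverage = covered / total * 100
Coverage = 96 / 151 * 100
Coverage = 63.58%

63.58%


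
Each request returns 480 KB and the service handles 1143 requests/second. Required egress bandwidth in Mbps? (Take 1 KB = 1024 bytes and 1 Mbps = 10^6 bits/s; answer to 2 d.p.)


Formula: Mbps = payload_bytes * RPS * 8 / 1e6
Payload per request = 480 KB = 480 * 1024 = 491520 bytes
Total bytes/sec = 491520 * 1143 = 561807360
Total bits/sec = 561807360 * 8 = 4494458880
Mbps = 4494458880 / 1e6 = 4494.46

4494.46 Mbps


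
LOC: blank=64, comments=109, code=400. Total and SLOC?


Total LOC = blank + comment + code
Total LOC = 64 + 109 + 400 = 573
SLOC (source only) = code = 400

Total LOC: 573, SLOC: 400


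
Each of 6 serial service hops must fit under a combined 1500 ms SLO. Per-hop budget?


Formula: per_stage = total_budget / stages
per_stage = 1500 / 6
per_stage = 250.0 ms

250.0 ms


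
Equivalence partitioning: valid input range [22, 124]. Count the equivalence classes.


Valid range: [22, 124]
Class 1: x < 22 — invalid
Class 2: 22 ≤ x ≤ 124 — valid
Class 3: x > 124 — invalid
Total equivalence classes: 3

3 equivalence classes


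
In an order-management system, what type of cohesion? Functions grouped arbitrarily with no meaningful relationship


Reasoning: Worst: random grouping
Type: Coincidental cohesion

Coincidental cohesion


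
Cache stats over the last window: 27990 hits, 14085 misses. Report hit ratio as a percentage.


Formula: hit rate = hits / (hits + misses) * 100
hit rate = 27990 / (27990 + 14085) * 100
hit rate = 27990 / 42075 * 100
hit rate = 66.52%

66.52%


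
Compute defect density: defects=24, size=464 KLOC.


Defect density = defects / KLOC
Defect density = 24 / 464
Defect density = 0.052 defects/KLOC

0.052 defects/KLOC


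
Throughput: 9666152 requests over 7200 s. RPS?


Formula: throughput = requests / seconds
throughput = 9666152 / 7200
throughput = 1342.52 requests/second

1342.52 requests/second


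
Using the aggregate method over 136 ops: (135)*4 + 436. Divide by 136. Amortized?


Formula: Amortized cost = Total cost / Operations
Total cost = (135 * 4) + (1 * 436)
Total cost = 540 + 436 = 976
Amortized = 976 / 136 = 7.1765

7.1765


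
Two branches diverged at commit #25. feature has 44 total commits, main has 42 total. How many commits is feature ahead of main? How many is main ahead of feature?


Common ancestor: commit #25
feature commits after divergence: 44 - 25 = 19
main commits after divergence: 42 - 25 = 17
feature is 19 commits ahead of main
main is 17 commits ahead of feature

feature ahead: 19, main ahead: 17


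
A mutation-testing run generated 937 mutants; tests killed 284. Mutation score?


Mutation score = killed / total * 100
Mutation score = 284 / 937 * 100
Mutation score = 30.31%

30.31%


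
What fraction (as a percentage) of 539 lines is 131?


Coverage = covered / total * 100
Coverage = 131 / 539 * 100
Coverage = 24.3%

24.3%


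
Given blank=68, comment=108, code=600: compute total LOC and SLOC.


Total LOC = blank + comment + code
Total LOC = 68 + 108 + 600 = 776
SLOC (source only) = code = 600

Total LOC: 776, SLOC: 600


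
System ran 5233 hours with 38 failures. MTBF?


Formula: MTBF = Total operating time / Number of failures
MTBF = 5233 / 38
MTBF = 137.71 hours

137.71 hours


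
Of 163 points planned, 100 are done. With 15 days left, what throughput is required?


Formula: Required rate = Remaining points / Days left
Remaining = 163 - 100 = 63 points
Required rate = 63 / 15 = 4.2 points/day

4.2 points/day


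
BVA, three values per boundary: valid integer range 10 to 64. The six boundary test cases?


Range: [10, 64]
Boundaries: just below min, min, min+1, max-1, max, just above max
Values: [9, 10, 11, 63, 64, 65]

[9, 10, 11, 63, 64, 65]


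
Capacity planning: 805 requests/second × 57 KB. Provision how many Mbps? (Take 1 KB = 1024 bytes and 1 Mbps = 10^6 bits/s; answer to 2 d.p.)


Formula: Mbps = payload_bytes * RPS * 8 / 1e6
Payload per request = 57 KB = 57 * 1024 = 58368 bytes
Total bytes/sec = 58368 * 805 = 46986240
Total bits/sec = 46986240 * 8 = 375889920
Mbps = 375889920 / 1e6 = 375.89

375.89 Mbps


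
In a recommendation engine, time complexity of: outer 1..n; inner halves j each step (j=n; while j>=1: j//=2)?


Reasoning: n times log n
Complexity: O(n log n)

O(n log n)


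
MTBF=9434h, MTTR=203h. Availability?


Availability = MTBF / (MTBF + MTTR)
Availability = 9434 / (9434 + 203)
Availability = 9434 / 9637
Availability = 97.8935%

97.8935%


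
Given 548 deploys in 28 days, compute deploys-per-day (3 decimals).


Formula: deployments per day = releases / days
= 548 / 28
= 19.571 deploys/day
(equivalently, 137.0 deploys/week)

19.571 deploys/day


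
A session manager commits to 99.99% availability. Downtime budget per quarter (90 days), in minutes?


Formula: allowed downtime = period * (100 - SLA) / 100
Period (quarter (90 days)) = 129600 minutes
Unavailability fraction = (100 - 99.99) / 100
Allowed downtime = 129600 * (100 - 99.99) / 100
Allowed downtime = 12.96 minutes

12.96 minutes


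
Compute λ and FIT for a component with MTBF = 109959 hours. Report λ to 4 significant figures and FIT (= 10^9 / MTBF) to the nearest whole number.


Formula: λ = 1 / MTBF; FIT = λ × 1e9 = 1e9 / MTBF
λ = 1 / 109959 ≈ 9.094e-06 failures/hour
FIT = 1e9 / 109959 ≈ 9094 failures per 1e9 hours (nearest whole number)

λ = 9.094e-06 /h, FIT = 9094


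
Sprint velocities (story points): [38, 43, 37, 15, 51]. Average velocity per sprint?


Formula: Avg velocity = Total points / Number of sprints
Points: [38, 43, 37, 15, 51]
Sum = 38 + 43 + 37 + 15 + 51 = 184
Avg velocity = 184 / 5 = 36.8 points/sprint

36.8 points/sprint


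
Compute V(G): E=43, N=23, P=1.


Formula: V(G) = E - N + 2P
V(G) = 43 - 23 + 2*1
V(G) = 20 + 2
V(G) = 22

22


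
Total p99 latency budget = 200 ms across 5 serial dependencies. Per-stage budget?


Formula: per_stage = total_budget / stages
per_stage = 200 / 5
per_stage = 40.0 ms

40.0 ms


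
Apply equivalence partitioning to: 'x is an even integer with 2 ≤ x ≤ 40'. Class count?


Constraint: even integers in [2, 40]
Class 1: x < 2 — out-of-range invalid
Class 2: x in [2,40] but odd — wrong type invalid
Class 3: x in [2,40] and even — valid
Class 4: x > 40 — out-of-range invalid
Total equivalence classes: 4

4 equivalence classes


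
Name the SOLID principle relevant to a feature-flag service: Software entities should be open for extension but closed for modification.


This describes the Open/Closed Principle (OCP)

Open/Closed Principle (OCP)


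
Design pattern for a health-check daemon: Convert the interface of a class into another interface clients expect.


This matches the Adapter pattern

Adapter


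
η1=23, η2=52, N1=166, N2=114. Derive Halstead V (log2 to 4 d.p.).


Formula: V = N * log2(η), where N = N1 + N2 and η = η1 + η2
η = 23 + 52 = 75
N = 166 + 114 = 280
log2(75) ≈ 6.2288
V = 280 * 6.2288 = 1744.06

1744.06


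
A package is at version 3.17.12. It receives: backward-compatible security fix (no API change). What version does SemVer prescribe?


Current: 3.17.12
Change category: 'backward-compatible security fix (no API change)' → patch bump
SemVer rule: patch bump → increment PATCH (MAJOR and MINOR unchanged)
New: 3.17.13

3.17.13


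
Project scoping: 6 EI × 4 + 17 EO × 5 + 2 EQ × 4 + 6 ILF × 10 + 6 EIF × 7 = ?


UFP = EI*4 + EO*5 + EQ*4 + ILF*10 + EIF*7
UFP = 6*4 + 17*5 + 2*4 + 6*10 + 6*7
UFP = 24 + 85 + 8 + 60 + 42
UFP = 219

219


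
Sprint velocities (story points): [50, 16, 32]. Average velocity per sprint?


Formula: Avg velocity = Total points / Number of sprints
Points: [50, 16, 32]
Sum = 50 + 16 + 32 = 98
Avg velocity = 98 / 3 = 32.67 points/sprint

32.67 points/sprint


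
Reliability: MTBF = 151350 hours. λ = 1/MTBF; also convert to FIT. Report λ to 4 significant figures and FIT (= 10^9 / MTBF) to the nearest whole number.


Formula: λ = 1 / MTBF; FIT = λ × 1e9 = 1e9 / MTBF
λ = 1 / 151350 ≈ 6.607e-06 failures/hour
FIT = 1e9 / 151350 ≈ 6607 failures per 1e9 hours (nearest whole number)

λ = 6.607e-06 /h, FIT = 6607


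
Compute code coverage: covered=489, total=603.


Coverage = covered / total * 100
Coverage = 489 / 603 * 100
Coverage = 81.09%

81.09%


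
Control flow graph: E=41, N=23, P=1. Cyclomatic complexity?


Formula: V(G) = E - N + 2P
V(G) = 41 - 23 + 2*1
V(G) = 18 + 2
V(G) = 20

20


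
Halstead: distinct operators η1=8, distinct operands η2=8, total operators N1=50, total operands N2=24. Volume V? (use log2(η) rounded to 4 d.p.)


Formula: V = N * log2(η), where N = N1 + N2 and η = η1 + η2
η = 8 + 8 = 16
N = 50 + 24 = 74
log2(16) ≈ 4.0000
V = 74 * 4.0000 = 296.00

296.00


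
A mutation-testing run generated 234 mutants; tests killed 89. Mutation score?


Mutation score = killed / total * 100
Mutation score = 89 / 234 * 100
Mutation score = 38.03%

38.03%


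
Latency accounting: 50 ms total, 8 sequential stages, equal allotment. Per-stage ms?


Formula: per_stage = total_budget / stages
per_stage = 50 / 8
per_stage = 6.25 ms

6.25 ms


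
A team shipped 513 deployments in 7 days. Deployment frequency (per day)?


Formula: deployments per day = releases / days
= 513 / 7
= 73.286 deploys/day
(equivalently, 513.0 deploys/week)

73.286 deploys/day


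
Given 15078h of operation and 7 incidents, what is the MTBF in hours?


Formula: MTBF = Total operating time / Number of failures
MTBF = 15078 / 7
MTBF = 2154.0 hours

2154.0 hours


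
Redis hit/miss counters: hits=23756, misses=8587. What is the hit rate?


Formula: hit rate = hits / (hits + misses) * 100
hit rate = 23756 / (23756 + 8587) * 100
hit rate = 23756 / 32343 * 100
hit rate = 73.45%

73.45%


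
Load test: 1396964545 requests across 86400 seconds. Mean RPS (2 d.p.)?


Formula: throughput = requests / seconds
throughput = 1396964545 / 86400
throughput = 16168.57 requests/second

16168.57 requests/second


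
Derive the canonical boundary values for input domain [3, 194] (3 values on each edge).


Range: [3, 194]
Boundaries: just below min, min, min+1, max-1, max, just above max
Values: [2, 3, 4, 193, 194, 195]

[2, 3, 4, 193, 194, 195]


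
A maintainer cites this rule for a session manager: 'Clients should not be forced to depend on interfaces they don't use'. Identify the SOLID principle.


This describes the Interface Segregation Principle (ISP)

Interface Segregation Principle (ISP)


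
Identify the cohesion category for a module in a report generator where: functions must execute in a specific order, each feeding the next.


Reasoning: Output of one is input to next
Type: Sequential cohesion

Sequential cohesion


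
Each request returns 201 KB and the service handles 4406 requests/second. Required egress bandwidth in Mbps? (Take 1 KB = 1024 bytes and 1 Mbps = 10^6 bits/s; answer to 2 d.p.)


Formula: Mbps = payload_bytes * RPS * 8 / 1e6
Payload per request = 201 KB = 201 * 1024 = 205824 bytes
Total bytes/sec = 205824 * 4406 = 906860544
Total bits/sec = 906860544 * 8 = 7254884352
Mbps = 7254884352 / 1e6 = 7254.88

7254.88 Mbps


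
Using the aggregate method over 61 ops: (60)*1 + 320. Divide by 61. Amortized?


Formula: Amortized cost = Total cost / Operations
Total cost = (60 * 1) + (1 * 320)
Total cost = 60 + 320 = 380
Amortized = 380 / 61 = 6.2295

6.2295


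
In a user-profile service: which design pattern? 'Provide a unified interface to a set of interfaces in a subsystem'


This matches the Facade pattern

Facade


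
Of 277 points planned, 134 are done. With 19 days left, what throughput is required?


Formula: Required rate = Remaining points / Days left
Remaining = 277 - 134 = 143 points
Required rate = 143 / 19 = 7.53 points/day

7.53 points/day


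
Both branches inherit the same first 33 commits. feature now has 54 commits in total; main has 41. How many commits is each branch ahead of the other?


Common ancestor: commit #33
feature commits after divergence: 54 - 33 = 21
main commits after divergence: 41 - 33 = 8
feature is 21 commits ahead of main
main is 8 commits ahead of feature

feature ahead: 21, main ahead: 8


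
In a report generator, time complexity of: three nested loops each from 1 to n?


Reasoning: three levels of nesting over n
Complexity: O(n^3)

O(n^3)


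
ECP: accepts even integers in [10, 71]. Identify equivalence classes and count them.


Constraint: even integers in [10, 71]
Class 1: x < 10 — out-of-range invalid
Class 2: x in [10,71] but odd — wrong type invalid
Class 3: x in [10,71] and even — valid
Class 4: x > 71 — out-of-range invalid
Total equivalence classes: 4

4 equivalence classes


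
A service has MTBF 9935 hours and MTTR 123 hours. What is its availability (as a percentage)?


Availability = MTBF / (MTBF + MTTR)
Availability = 9935 / (9935 + 123)
Availability = 9935 / 10058
Availability = 98.7771%

98.7771%


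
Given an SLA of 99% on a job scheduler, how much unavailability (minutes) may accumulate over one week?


Formula: allowed downtime = period * (100 - SLA) / 100
Period (week) = 10080 minutes
Unavailability fraction = (100 - 99.0) / 100
Allowed downtime = 10080 * (100 - 99.0) / 100
Allowed downtime = 100.8 minutes

100.8 minutes


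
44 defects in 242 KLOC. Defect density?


Defect density = defects / KLOC
Defect density = 44 / 242
Defect density = 0.182 defects/KLOC

0.182 defects/KLOC


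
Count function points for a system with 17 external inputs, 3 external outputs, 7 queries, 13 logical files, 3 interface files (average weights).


UFP = EI*4 + EO*5 + EQ*4 + ILF*10 + EIF*7
UFP = 17*4 + 3*5 + 7*4 + 13*10 + 3*7
UFP = 68 + 15 + 28 + 130 + 21
UFP = 262

262


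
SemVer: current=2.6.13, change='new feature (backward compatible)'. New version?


Current: 2.6.13
Change category: 'new feature (backward compatible)' → minor bump
SemVer rule: minor bump → increment MINOR, reset PATCH to 0 (MAJOR unchanged)
New: 2.7.0

2.7.0


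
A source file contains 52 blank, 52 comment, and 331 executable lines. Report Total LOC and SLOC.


Total LOC = blank + comment + code
Total LOC = 52 + 52 + 331 = 435
SLOC (source only) = code = 331

Total LOC: 435, SLOC: 331


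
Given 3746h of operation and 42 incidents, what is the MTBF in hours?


Formula: MTBF = Total operating time / Number of failures
MTBF = 3746 / 42
MTBF = 89.19 hours

89.19 hours


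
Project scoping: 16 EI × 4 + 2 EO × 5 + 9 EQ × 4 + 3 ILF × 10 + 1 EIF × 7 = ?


UFP = EI*4 + EO*5 + EQ*4 + ILF*10 + EIF*7
UFP = 16*4 + 2*5 + 9*4 + 3*10 + 1*7
UFP = 64 + 10 + 36 + 30 + 7
UFP = 147

147


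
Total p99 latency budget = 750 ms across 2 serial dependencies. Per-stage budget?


Formula: per_stage = total_budget / stages
per_stage = 750 / 2
per_stage = 375.0 ms

375.0 ms


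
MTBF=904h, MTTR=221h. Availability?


Availability = MTBF / (MTBF + MTTR)
Availability = 904 / (904 + 221)
Availability = 904 / 1125
Availability = 80.3556%

80.3556%


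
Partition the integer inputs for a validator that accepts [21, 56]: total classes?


Valid range: [21, 56]
Class 1: x < 21 — invalid
Class 2: 21 ≤ x ≤ 56 — valid
Class 3: x > 56 — invalid
Total equivalence classes: 3

3 equivalence classes


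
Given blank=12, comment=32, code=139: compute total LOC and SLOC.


Total LOC = blank + comment + code
Total LOC = 12 + 32 + 139 = 183
SLOC (source only) = code = 139

Total LOC: 183, SLOC: 139


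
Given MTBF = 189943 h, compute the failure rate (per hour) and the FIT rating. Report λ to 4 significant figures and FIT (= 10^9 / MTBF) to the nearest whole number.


Formula: λ = 1 / MTBF; FIT = λ × 1e9 = 1e9 / MTBF
λ = 1 / 189943 ≈ 5.265e-06 failures/hour
FIT = 1e9 / 189943 ≈ 5265 failures per 1e9 hours (nearest whole number)

λ = 5.265e-06 /h, FIT = 5265


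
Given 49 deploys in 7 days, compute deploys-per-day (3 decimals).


Formula: deployments per day = releases / days
= 49 / 7
= 7.0 deploys/day
(equivalently, 49.0 deploys/week)

7.0 deploys/day


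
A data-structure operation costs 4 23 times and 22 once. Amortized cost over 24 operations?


Formula: Amortized cost = Total cost / Operations
Total cost = (23 * 4) + (1 * 22)
Total cost = 92 + 22 = 114
Amortized = 114 / 24 = 4.75

4.75


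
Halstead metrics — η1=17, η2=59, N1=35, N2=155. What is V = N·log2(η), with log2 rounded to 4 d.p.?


Formula: V = N * log2(η), where N = N1 + N2 and η = η1 + η2
η = 17 + 59 = 76
N = 35 + 155 = 190
log2(76) ≈ 6.2479
V = 190 * 6.2479 = 1187.10

1187.10


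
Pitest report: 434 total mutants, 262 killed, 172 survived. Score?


Mutation score = killed / total * 100
Mutation score = 262 / 434 * 100
Mutation score = 60.37%

60.37%


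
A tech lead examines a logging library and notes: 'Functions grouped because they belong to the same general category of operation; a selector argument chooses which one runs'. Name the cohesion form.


Reasoning: Grouped by category of activity, not by data or sequence
Type: Logical cohesion

Logical cohesion


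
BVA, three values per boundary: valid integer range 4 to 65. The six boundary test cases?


Range: [4, 65]
Boundaries: just below min, min, min+1, max-1, max, just above max
Values: [3, 4, 5, 64, 65, 66]

[3, 4, 5, 64, 65, 66]


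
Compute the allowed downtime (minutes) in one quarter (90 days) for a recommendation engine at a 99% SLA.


Formula: allowed downtime = period * (100 - SLA) / 100
Period (quarter (90 days)) = 129600 minutes
Unavailability fraction = (100 - 99.0) / 100
Allowed downtime = 129600 * (100 - 99.0) / 100
Allowed downtime = 1296.0 minutes

1296.0 minutes


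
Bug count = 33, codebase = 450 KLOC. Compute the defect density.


Defect density = defects / KLOC
Defect density = 33 / 450
Defect density = 0.073 defects/KLOC

0.073 defects/KLOC


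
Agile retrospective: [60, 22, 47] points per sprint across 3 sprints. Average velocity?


Formula: Avg velocity = Total points / Number of sprints
Points: [60, 22, 47]
Sum = 60 + 22 + 47 = 129
Avg velocity = 129 / 3 = 43.0 points/sprint

43.0 points/sprint


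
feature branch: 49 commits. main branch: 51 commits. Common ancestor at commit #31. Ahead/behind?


Common ancestor: commit #31
feature commits after divergence: 49 - 31 = 18
main commits after divergence: 51 - 31 = 20
feature is 18 commits ahead of main
main is 20 commits ahead of feature

feature ahead: 18, main ahead: 20


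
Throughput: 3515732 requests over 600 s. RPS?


Formula: throughput = requests / seconds
throughput = 3515732 / 600
throughput = 5859.55 requests/second

5859.55 requests/second


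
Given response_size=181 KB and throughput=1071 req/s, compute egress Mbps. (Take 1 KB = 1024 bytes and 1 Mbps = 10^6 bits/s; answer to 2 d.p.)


Formula: Mbps = payload_bytes * RPS * 8 / 1e6
Payload per request = 181 KB = 181 * 1024 = 185344 bytes
Total bytes/sec = 185344 * 1071 = 198503424
Total bits/sec = 198503424 * 8 = 1588027392
Mbps = 1588027392 / 1e6 = 1588.03

1588.03 Mbps


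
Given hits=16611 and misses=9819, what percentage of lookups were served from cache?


Formula: hit rate = hits / (hits + misses) * 100
hit rate = 16611 / (16611 + 9819) * 100
hit rate = 16611 / 26430 * 100
hit rate = 62.85%

62.85%


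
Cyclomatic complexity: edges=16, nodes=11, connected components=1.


Formula: V(G) = E - N + 2P
V(G) = 16 - 11 + 2*1
V(G) = 5 + 2
V(G) = 7

7


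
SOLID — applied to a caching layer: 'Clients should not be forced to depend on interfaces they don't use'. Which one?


This describes the Interface Segregation Principle (ISP)

Interface Segregation Principle (ISP)


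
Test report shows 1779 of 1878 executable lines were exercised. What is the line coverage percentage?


Coverage = covered / total * 100
Coverage = 1779 / 1878 * 100
Coverage = 94.73%

94.73%


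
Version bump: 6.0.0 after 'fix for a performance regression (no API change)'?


Current: 6.0.0
Change category: 'fix for a performance regression (no API change)' → patch bump
SemVer rule: patch bump → increment PATCH (MAJOR and MINOR unchanged)
New: 6.0.1

6.0.1


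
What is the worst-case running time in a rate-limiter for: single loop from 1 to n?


Reasoning: one pass through n items
Complexity: O(n)

O(n)


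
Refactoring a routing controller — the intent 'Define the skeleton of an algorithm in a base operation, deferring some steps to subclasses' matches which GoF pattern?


This matches the Template Method pattern

Template Method


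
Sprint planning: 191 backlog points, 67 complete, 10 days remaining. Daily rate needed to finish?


Formula: Required rate = Remaining points / Days left
Remaining = 191 - 67 = 124 points
Required rate = 124 / 10 = 12.4 points/day

12.4 points/day


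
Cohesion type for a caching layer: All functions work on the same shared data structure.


Reasoning: Functions share data
Type: Communicational cohesion

Communicational cohesion


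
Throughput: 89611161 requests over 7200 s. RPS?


Formula: throughput = requests / seconds
throughput = 89611161 / 7200
throughput = 12445.99 requests/second

12445.99 requests/second


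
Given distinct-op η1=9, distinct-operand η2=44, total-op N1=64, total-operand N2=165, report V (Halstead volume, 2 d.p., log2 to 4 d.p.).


Formula: V = N * log2(η), where N = N1 + N2 and η = η1 + η2
η = 9 + 44 = 53
N = 64 + 165 = 229
log2(53) ≈ 5.7279
V = 229 * 5.7279 = 1311.69

1311.69


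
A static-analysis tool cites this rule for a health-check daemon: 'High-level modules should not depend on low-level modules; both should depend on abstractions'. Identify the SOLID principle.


This describes the Dependency Inversion Principle (DIP)

Dependency Inversion Principle (DIP)


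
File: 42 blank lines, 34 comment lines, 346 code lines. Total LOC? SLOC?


Total LOC = blank + comment + code
Total LOC = 42 + 34 + 346 = 422
SLOC (source only) = code = 346

Total LOC: 422, SLOC: 346


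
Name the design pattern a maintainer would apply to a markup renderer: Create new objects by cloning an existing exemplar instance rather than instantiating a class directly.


This matches the Prototype pattern

Prototype


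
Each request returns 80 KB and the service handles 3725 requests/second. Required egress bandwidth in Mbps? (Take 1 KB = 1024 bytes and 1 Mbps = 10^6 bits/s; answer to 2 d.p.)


Formula: Mbps = payload_bytes * RPS * 8 / 1e6
Payload per request = 80 KB = 80 * 1024 = 81920 bytes
Total bytes/sec = 81920 * 3725 = 305152000
Total bits/sec = 305152000 * 8 = 2441216000
Mbps = 2441216000 / 1e6 = 2441.22

2441.22 Mbps


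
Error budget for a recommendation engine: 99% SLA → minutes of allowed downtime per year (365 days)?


Formula: allowed downtime = period * (100 - SLA) / 100
Period (year (365 days)) = 525600 minutes
Unavailability fraction = (100 - 99.0) / 100
Allowed downtime = 525600 * (100 - 99.0) / 100
Allowed downtime = 5256.0 minutes

5256.0 minutes


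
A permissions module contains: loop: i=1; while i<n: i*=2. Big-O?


Reasoning: i doubles each step so iterations are log2(n)
Complexity: O(log n)

O(log n)


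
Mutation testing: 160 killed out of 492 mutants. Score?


Mutation score = killed / total * 100
Mutation score = 160 / 492 * 100
Mutation score = 32.52%

32.52%


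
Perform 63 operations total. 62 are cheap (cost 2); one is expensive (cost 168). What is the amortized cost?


Formula: Amortized cost = Total cost / Operations
Total cost = (62 * 2) + (1 * 168)
Total cost = 124 + 168 = 292
Amortized = 292 / 63 = 4.6349

4.6349


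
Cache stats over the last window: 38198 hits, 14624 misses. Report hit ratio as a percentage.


Formula: hit rate = hits / (hits + misses) * 100
hit rate = 38198 / (38198 + 14624) * 100
hit rate = 38198 / 52822 * 100
hit rate = 72.31%

72.31%


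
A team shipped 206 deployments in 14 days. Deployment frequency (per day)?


Formula: deployments per day = releases / days
= 206 / 14
= 14.714 deploys/day
(equivalently, 103.0 deploys/week)

14.714 deploys/day


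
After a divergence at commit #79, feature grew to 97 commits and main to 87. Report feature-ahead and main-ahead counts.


Common ancestor: commit #79
feature commits after divergence: 97 - 79 = 18
main commits after divergence: 87 - 79 = 8
feature is 18 commits ahead of main
main is 8 commits ahead of feature

feature ahead: 18, main ahead: 8


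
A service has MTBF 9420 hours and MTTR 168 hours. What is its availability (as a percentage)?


Availability = MTBF / (MTBF + MTTR)
Availability = 9420 / (9420 + 168)
Availability = 9420 / 9588
Availability = 98.2478%

98.2478%


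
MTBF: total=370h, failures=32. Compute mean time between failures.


Formula: MTBF = Total operating time / Number of failures
MTBF = 370 / 32
MTBF = 11.56 hours

11.56 hours


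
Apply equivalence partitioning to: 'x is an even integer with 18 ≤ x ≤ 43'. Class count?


Constraint: even integers in [18, 43]
Class 1: x < 18 — out-of-range invalid
Class 2: x in [18,43] but odd — wrong type invalid
Class 3: x in [18,43] and even — valid
Class 4: x > 43 — out-of-range invalid
Total equivalence classes: 4

4 equivalence classes


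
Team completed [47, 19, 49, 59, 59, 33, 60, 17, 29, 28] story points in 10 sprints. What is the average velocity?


Formula: Avg velocity = Total points / Number of sprints
Points: [47, 19, 49, 59, 59, 33, 60, 17, 29, 28]
Sum = 47 + 19 + 49 + 59 + 59 + 33 + 60 + 17 + 29 + 28 = 400
Avg velocity = 400 / 10 = 40.0 points/sprint

40.0 points/sprint


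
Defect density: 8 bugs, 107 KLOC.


Defect density = defects / KLOC
Defect density = 8 / 107
Defect density = 0.075 defects/KLOC

0.075 defects/KLOC


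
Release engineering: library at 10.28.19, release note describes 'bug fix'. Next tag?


Current: 10.28.19
Change category: 'bug fix' → patch bump
SemVer rule: patch bump → increment PATCH (MAJOR and MINOR unchanged)
New: 10.28.20

10.28.20


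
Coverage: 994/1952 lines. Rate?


Coverage = covered / total * 100
Coverage = 994 / 1952 * 100
Coverage = 50.92%

50.92%


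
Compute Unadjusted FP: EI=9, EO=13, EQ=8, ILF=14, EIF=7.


UFP = EI*4 + EO*5 + EQ*4 + ILF*10 + EIF*7
UFP = 9*4 + 13*5 + 8*4 + 14*10 + 7*7
UFP = 36 + 65 + 32 + 140 + 49
UFP = 322

322


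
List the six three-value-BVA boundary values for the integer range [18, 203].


Range: [18, 203]
Boundaries: just below min, min, min+1, max-1, max, just above max
Values: [17, 18, 19, 202, 203, 204]

[17, 18, 19, 202, 203, 204]


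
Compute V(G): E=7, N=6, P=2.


Formula: V(G) = E - N + 2P
V(G) = 7 - 6 + 2*2
V(G) = 1 + 4
V(G) = 5

5


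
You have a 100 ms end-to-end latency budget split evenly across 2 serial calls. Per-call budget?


Formula: per_stage = total_budget / stages
per_stage = 100 / 2
per_stage = 50.0 ms

50.0 ms


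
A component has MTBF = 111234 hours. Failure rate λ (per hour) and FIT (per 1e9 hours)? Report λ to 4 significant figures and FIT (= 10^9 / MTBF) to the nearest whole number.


Formula: λ = 1 / MTBF; FIT = λ × 1e9 = 1e9 / MTBF
λ = 1 / 111234 ≈ 8.990e-06 failures/hour
FIT = 1e9 / 111234 ≈ 8990 failures per 1e9 hours (nearest whole number)

λ = 8.990e-06 /h, FIT = 8990


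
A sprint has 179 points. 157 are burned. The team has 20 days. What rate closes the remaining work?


Formula: Required rate = Remaining points / Days left
Remaining = 179 - 157 = 22 points
Required rate = 22 / 20 = 1.1 points/day

1.1 points/day


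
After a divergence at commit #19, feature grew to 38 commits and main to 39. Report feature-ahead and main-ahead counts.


Common ancestor: commit #19
feature commits after divergence: 38 - 19 = 19
main commits after divergence: 39 - 19 = 20
feature is 19 commits ahead of main
main is 20 commits ahead of feature

feature ahead: 19, main ahead: 20


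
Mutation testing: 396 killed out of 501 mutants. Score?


Mutation score = killed / total * 100
Mutation score = 396 / 501 * 100
Mutation score = 79.04%

79.04%


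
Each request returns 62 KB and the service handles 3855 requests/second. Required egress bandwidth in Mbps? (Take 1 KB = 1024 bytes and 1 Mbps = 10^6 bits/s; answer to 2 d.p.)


Formula: Mbps = payload_bytes * RPS * 8 / 1e6
Payload per request = 62 KB = 62 * 1024 = 63488 bytes
Total bytes/sec = 63488 * 3855 = 244746240
Total bits/sec = 244746240 * 8 = 1957969920
Mbps = 1957969920 / 1e6 = 1957.97

1957.97 Mbps


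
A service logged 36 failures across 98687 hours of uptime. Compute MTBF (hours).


Formula: MTBF = Total operating time / Number of failures
MTBF = 98687 / 36
MTBF = 2741.31 hours

2741.31 hours


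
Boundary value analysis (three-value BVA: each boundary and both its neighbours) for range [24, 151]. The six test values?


Range: [24, 151]
Boundaries: just below min, min, min+1, max-1, max, just above max
Values: [23, 24, 25, 150, 151, 152]

[23, 24, 25, 150, 151, 152]


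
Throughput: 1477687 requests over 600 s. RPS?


Formula: throughput = requests / seconds
throughput = 1477687 / 600
throughput = 2462.81 requests/second

2462.81 requests/second


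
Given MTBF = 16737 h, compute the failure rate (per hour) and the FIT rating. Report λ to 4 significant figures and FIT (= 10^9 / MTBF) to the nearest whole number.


Formula: λ = 1 / MTBF; FIT = λ × 1e9 = 1e9 / MTBF
λ = 1 / 16737 ≈ 5.975e-05 failures/hour
FIT = 1e9 / 16737 ≈ 59748 failures per 1e9 hours (nearest whole number)

λ = 5.975e-05 /h, FIT = 59748


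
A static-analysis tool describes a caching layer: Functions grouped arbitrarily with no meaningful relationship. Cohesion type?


Reasoning: Worst: random grouping
Type: Coincidental cohesion

Coincidental cohesion


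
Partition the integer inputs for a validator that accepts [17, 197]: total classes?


Valid range: [17, 197]
Class 1: x < 17 — invalid
Class 2: 17 ≤ x ≤ 197 — valid
Class 3: x > 197 — invalid
Total equivalence classes: 3

3 equivalence classes


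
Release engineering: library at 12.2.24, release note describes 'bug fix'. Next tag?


Current: 12.2.24
Change category: 'bug fix' → patch bump
SemVer rule: patch bump → increment PATCH (MAJOR and MINOR unchanged)
New: 12.2.25

12.2.25


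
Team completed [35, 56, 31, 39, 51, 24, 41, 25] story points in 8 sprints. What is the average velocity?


Formula: Avg velocity = Total points / Number of sprints
Points: [35, 56, 31, 39, 51, 24, 41, 25]
Sum = 35 + 56 + 31 + 39 + 51 + 24 + 41 + 25 = 302
Avg velocity = 302 / 8 = 37.75 points/sprint

37.75 points/sprint


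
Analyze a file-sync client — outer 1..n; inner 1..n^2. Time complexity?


Reasoning: n times n^2
Complexity: O(n^3)

O(n^3)


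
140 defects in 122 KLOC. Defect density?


Defect density = defects / KLOC
Defect density = 140 / 122
Defect density = 1.148 defects/KLOC

1.148 defects/KLOC


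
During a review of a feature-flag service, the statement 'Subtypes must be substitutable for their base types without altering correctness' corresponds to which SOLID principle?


This describes the Liskov Substitution Principle (LSP)

Liskov Substitution Principle (LSP)


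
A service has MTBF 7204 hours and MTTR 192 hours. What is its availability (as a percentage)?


Availability = MTBF / (MTBF + MTTR)
Availability = 7204 / (7204 + 192)
Availability = 7204 / 7396
Availability = 97.404%

97.404%


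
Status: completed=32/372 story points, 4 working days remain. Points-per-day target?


Formula: Required rate = Remaining points / Days left
Remaining = 372 - 32 = 340 points
Required rate = 340 / 4 = 85.0 points/day

85.0 points/day


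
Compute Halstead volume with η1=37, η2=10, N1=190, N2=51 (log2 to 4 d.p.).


Formula: V = N * log2(η), where N = N1 + N2 and η = η1 + η2
η = 37 + 10 = 47
N = 190 + 51 = 241
log2(47) ≈ 5.5546
V = 241 * 5.5546 = 1338.66

1338.66


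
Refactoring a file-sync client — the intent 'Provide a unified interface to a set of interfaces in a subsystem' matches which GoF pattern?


This matches the Facade pattern

Facade


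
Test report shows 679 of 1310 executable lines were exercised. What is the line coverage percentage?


Coverage = covered / total * 100
Coverage = 679 / 1310 * 100
Coverage = 51.83%

51.83%


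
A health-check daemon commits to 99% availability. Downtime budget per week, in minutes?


Formula: allowed downtime = period * (100 - SLA) / 100
Period (week) = 10080 minutes
Unavailability fraction = (100 - 99.0) / 100
Allowed downtime = 10080 * (100 - 99.0) / 100
Allowed downtime = 100.8 minutes

100.8 minutes


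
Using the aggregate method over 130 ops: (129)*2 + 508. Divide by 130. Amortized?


Formula: Amortized cost = Total cost / Operations
Total cost = (129 * 2) + (1 * 508)
Total cost = 258 + 508 = 766
Amortized = 766 / 130 = 5.8923

5.8923


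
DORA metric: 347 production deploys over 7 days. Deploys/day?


Formula: deployments per day = releases / days
= 347 / 7
= 49.571 deploys/day
(equivalently, 347.0 deploys/week)

49.571 deploys/day


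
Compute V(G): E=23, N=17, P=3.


Formula: V(G) = E - N + 2P
V(G) = 23 - 17 + 2*3
V(G) = 6 + 6
V(G) = 12

12


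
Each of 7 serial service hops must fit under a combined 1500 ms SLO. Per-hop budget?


Formula: per_stage = total_budget / stages
per_stage = 1500 / 7
per_stage = 214.29 ms

214.29 ms


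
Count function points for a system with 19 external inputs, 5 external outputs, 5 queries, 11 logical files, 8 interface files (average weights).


UFP = EI*4 + EO*5 + EQ*4 + ILF*10 + EIF*7
UFP = 19*4 + 5*5 + 5*4 + 11*10 + 8*7
UFP = 76 + 25 + 20 + 110 + 56
UFP = 287

287


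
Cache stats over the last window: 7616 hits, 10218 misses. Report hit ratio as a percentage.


Formula: hit rate = hits / (hits + misses) * 100
hit rate = 7616 / (7616 + 10218) * 100
hit rate = 7616 / 17834 * 100
hit rate = 42.7%

42.7%


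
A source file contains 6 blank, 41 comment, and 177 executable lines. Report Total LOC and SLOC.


Total LOC = blank + comment + code
Total LOC = 6 + 41 + 177 = 224
SLOC (source only) = code = 177

Total LOC: 224, SLOC: 177
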